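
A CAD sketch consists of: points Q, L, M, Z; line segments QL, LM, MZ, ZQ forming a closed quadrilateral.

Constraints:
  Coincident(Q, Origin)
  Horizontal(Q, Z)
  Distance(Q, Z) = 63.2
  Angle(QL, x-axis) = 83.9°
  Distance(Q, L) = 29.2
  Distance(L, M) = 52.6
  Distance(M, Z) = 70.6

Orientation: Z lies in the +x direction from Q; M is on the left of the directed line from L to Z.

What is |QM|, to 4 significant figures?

77.66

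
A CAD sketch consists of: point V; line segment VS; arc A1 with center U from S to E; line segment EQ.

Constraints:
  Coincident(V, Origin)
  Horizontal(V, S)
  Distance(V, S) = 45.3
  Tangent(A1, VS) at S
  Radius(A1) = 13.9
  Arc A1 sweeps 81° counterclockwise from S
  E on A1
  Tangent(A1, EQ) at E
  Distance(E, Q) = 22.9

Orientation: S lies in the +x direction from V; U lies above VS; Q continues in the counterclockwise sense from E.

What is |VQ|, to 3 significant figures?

71.4

V is at the origin; V and S share the same y with |VS| = 45.3 and S on the +x side, so S = (45.3, 0.00). A1 meets VS tangentially, so US is at right angles to VS, so U = S + (0, 13.9) = (45.3, 13.9). On A1, S sits at bearing -90° from U; an 81° counterclockwise sweep puts E at bearing -9°, so E = U + 13.9·(cos -9°, sin -9°) = (59.0, 11.7). Since A1 is tangent to EQ there, UE ⟂ EQ, so EQ runs along (−sin -9°, cos -9°); with |EQ| = 22.9, Q = (62.6, 34.3). Then |VQ| = |Q − V| = 71.4.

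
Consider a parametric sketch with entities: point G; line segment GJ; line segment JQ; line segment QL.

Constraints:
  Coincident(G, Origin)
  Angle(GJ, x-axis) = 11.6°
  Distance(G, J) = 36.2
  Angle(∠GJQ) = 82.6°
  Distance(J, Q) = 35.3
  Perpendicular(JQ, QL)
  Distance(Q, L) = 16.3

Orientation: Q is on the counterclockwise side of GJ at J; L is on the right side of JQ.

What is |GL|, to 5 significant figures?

60.526

G is at the origin; GJ runs at 11.6° with length 36.2, so J = 36.2·(cos 11.6°, sin 11.6°) = (35.461, 7.2790). ∠GJQ = 82.6°, so JQ runs at 11.6° + (180° − 82.6°) = 109.00° from the x-axis; with |JQ| = 35.3, Q = J + 35.3·(cos 109.00°, sin 109.00°) = (23.968, 40.656). The perpendicularity gives QL at right angles to JQ; with |QL| = 16.3 on the right of JQ, L = Q + 16.3·(0.94552, 0.32557) = (39.380, 45.963). Then |GL| = |L − G| = 60.526.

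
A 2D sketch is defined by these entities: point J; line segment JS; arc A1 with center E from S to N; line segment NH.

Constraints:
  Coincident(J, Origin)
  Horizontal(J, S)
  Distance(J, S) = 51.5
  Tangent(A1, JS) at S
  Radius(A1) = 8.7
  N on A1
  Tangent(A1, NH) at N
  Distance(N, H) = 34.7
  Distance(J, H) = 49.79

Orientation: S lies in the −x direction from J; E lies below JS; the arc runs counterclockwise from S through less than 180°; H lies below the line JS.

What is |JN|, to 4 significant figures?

59.31

J is at the origin; J and S share the same y with |JS| = 51.5 and S on the −x side, so S = (-51.50, 0.000). A1 meets JS tangentially, so ES is at right angles to JS, so E = S + (0, -8.7) = (-51.50, -8.700). Since EN ⟂ NH (tangency), |EH| = √(8.7² + 34.7²) = 35.77 regardless of where N sits on A1. So H lies on both circle(J, 49.79) and circle(E, 35.77); the below-JS intersection is H = (-31.63, -38.45). N is the foot of the tangent from H: N = (-57.34, -15.15).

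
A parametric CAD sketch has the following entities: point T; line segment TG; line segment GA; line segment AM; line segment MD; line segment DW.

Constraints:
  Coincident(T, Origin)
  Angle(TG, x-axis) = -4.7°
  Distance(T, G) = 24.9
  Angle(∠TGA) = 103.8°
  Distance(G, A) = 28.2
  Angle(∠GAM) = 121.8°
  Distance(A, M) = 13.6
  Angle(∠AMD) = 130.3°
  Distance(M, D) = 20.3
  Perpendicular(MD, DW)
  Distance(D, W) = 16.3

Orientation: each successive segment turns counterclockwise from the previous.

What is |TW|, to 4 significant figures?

19.63

T is at the origin; TG runs at -4.7° with length 24.9, so G = (24.82, -2.040). ∠TGA = 103.8° gives GA at 71.50° from the x-axis; with |GA| = 28.2, A = (33.76, 24.70). ∠GAM = 121.8° gives AM at 129.7° from the x-axis; with |AM| = 13.6, M = (25.08, 35.17). ∠AMD = 130.3° gives MD at 179.4° from the x-axis; with |MD| = 20.3, D = (4.778, 35.38). MD ⟂ DW, so DW runs at -90.60°; with |DW| = 16.3, W = (4.607, 19.08). Then |TW| = |W − T| = 19.63.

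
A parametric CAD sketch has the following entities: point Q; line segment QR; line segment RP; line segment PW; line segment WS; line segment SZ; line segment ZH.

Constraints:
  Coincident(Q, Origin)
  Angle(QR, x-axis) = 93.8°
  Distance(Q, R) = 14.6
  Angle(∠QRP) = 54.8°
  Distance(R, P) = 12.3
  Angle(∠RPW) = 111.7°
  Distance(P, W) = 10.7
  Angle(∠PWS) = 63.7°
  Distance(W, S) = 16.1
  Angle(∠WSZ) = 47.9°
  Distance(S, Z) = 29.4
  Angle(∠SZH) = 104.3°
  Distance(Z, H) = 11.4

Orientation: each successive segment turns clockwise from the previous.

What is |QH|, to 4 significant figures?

28.65

Q is at the origin; QR runs at 93.8° with length 14.6, so R = (-0.9676, 14.57). ∠QRP = 54.8° gives RP at -31.40° from the x-axis; with |RP| = 12.3, P = (9.531, 8.159). ∠RPW = 111.7° gives PW at -99.70° from the x-axis; with |PW| = 10.7, W = (7.728, -2.388). ∠PWS = 63.7° gives WS at 144.0° from the x-axis; with |WS| = 16.1, S = (-5.297, 7.076). ∠WSZ = 47.9° gives SZ at 11.90° from the x-axis; with |SZ| = 29.4, Z = (23.47, 13.14). ∠SZH = 104.3° gives ZH at -63.80° from the x-axis; with |ZH| = 11.4, H = (28.50, 2.909). Then |QH| = |H − Q| = 28.65.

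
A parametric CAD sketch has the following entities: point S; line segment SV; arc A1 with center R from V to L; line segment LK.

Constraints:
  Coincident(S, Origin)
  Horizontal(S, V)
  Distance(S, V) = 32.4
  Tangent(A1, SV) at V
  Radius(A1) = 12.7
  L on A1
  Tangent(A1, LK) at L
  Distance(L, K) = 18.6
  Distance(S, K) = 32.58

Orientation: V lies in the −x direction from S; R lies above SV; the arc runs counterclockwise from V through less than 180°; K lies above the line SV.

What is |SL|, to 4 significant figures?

22.38

Checks: |RL| = 12.70 ✓; ∠(RL, LK) = 90.00° ✓; |LK| = 18.60 ✓; |SK| = 32.58 ✓.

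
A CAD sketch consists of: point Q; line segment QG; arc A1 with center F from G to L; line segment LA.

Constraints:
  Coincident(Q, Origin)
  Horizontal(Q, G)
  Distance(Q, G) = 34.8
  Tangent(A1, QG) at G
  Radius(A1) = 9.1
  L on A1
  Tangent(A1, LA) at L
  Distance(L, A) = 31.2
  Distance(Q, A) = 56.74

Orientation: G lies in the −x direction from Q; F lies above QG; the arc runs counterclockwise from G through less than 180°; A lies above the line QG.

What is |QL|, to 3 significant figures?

29.3

Checks: ∠(FG, GQ) = 90.00° ✓; |FG| = 9.100 ✓; |FL| = 9.100 ✓; ∠(FL, LA) = 90.00° ✓; |LA| = 31.20 ✓; |QA| = 56.74 ✓.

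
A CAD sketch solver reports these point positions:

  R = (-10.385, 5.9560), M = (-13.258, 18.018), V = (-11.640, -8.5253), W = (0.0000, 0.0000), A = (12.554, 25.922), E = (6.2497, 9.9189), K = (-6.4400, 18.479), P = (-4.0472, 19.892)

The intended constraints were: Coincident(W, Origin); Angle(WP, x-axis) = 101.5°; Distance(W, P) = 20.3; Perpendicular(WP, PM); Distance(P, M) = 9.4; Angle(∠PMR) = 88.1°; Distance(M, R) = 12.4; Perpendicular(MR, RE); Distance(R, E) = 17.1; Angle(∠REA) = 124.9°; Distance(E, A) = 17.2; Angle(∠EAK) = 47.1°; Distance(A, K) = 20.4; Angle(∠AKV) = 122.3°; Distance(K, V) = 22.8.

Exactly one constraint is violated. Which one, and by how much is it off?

Distance(K, V) = 22.8 — off by 4.70.

W = (0.00, 0.00) ✓; WP at 101.5° ✓; |WP| = 20.30 ✓; ∠(WP, PM) = 90.00° ✓; |PM| = 9.400 ✓; ∠PMR = 88.10° ✓; |MR| = 12.40 ✓; ∠(MR, RE) = 90.00° ✓; |RE| = 17.10 ✓; ∠REA = 124.9° ✓; |EA| = 17.20 ✓; ∠EAK = 47.10° ✓; |AK| = 20.40 ✓; ∠AKV = 122.3° ✓; |KV| = 27.50 ✗.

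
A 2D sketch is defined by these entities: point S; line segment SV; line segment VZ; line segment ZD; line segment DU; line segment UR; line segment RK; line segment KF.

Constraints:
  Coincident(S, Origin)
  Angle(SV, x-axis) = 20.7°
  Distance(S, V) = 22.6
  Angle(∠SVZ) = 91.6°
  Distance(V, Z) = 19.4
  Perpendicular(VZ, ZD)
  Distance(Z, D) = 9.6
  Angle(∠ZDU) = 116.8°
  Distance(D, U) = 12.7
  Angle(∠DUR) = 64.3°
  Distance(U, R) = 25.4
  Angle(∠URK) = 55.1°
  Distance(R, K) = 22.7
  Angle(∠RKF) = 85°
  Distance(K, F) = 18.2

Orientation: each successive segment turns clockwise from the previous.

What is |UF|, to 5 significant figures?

7.1140

S is at the origin; SV runs at 20.7° with length 22.6, so V = (21.141, 7.9885). ∠SVZ = 91.6° gives VZ at -67.700° from the x-axis; with |VZ| = 19.4, Z = (28.502, -9.9605). VZ is perpendicular to ZD, so ZD runs at -157.70°; with |ZD| = 9.6, D = (19.620, -13.603). ∠ZDU = 116.8° gives DU at 139.10° from the x-axis; with |DU| = 12.7, U = (10.021, -5.2881). ∠DUR = 64.3° gives UR at 23.400° from the x-axis; with |UR| = 25.4, R = (33.332, 4.7994). ∠URK = 55.1° gives RK at -101.50° from the x-axis; with |RK| = 22.7, K = (28.806, -17.445). ∠RKF = 85.0° gives KF at 163.50° from the x-axis; with |KF| = 18.2, F = (11.356, -12.276). Then |UF| = |F − U| = 7.1140.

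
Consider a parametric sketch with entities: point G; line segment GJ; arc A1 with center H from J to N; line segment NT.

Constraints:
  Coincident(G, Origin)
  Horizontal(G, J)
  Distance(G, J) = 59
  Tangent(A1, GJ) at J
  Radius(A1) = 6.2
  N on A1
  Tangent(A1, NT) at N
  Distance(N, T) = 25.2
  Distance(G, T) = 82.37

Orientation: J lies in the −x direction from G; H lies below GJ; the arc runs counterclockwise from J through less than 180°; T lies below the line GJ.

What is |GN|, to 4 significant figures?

63.96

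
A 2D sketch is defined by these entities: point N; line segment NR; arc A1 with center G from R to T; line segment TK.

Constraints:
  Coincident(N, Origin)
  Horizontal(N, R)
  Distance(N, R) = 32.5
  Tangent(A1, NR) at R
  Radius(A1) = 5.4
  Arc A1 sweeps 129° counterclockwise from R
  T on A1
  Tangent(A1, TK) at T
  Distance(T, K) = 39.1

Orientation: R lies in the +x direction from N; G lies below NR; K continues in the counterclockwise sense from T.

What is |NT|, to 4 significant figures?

29.64

The tangent condition forces GR to be normal to NR, so G = R + (0, -5.4) = (32.50, -5.400). On A1, R sits at bearing 90° from G; a 129° counterclockwise sweep puts T at bearing 219°, so T = G + 5.4·(cos 219°, sin 219°) = (28.30, -8.798). Then |NT| = |T − N| = 29.64.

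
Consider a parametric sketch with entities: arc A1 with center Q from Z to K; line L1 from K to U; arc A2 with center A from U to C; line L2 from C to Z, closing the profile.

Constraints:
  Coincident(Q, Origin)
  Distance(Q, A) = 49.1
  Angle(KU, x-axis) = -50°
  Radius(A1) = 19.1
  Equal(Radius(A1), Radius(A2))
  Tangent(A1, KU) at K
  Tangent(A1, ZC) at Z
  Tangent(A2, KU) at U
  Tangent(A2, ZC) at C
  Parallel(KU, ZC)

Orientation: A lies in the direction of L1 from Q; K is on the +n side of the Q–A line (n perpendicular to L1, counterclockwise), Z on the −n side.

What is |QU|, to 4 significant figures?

52.68

The slot axis is L1's direction at -50.0°, so u = (cos -50.0°, sin -50.0°) = (0.6428, -0.7660) and n = (−sin -50.0°, cos -50.0°) = (0.7660, 0.6428). Q is at the origin and A lies 49.1 along u from Q, so A = 49.1·u = (31.56, -37.61). Tangency of A1 to both parallel lines with radius 19.1 puts K and Z at Q ± 19.1·n: K = (14.63, 12.28), Z = (-14.63, -12.28). Equal radii place U and C the same way about A: U = A + 19.1·n = (46.19, -25.34), C = A − 19.1·n = (16.93, -49.89). Then |QU| = |U − Q| = 52.68.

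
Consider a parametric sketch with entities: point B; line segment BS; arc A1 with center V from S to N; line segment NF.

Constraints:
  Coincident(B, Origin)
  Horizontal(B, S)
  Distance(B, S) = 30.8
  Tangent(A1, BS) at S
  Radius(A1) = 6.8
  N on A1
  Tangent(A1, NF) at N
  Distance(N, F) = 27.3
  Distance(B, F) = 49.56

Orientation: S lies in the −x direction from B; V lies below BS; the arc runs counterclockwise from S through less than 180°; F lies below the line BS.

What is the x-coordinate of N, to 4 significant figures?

-37.58

Checks: |VN| = 6.800 ✓; ∠(VN, NF) = 90.00° ✓; |NF| = 27.30 ✓; |BF| = 49.56 ✓.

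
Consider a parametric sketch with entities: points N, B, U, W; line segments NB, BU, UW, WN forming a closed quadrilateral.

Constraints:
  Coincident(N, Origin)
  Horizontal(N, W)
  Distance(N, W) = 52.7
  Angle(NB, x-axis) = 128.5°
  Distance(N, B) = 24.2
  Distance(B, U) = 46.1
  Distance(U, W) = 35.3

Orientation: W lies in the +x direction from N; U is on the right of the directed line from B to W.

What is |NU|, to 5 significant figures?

22.641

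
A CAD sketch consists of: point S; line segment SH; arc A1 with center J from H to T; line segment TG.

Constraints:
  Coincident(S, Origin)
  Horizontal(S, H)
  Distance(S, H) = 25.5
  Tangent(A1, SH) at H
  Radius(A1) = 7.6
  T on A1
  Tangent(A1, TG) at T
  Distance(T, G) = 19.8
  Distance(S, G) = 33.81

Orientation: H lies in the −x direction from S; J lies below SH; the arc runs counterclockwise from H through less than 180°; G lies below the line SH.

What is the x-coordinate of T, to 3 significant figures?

-31.5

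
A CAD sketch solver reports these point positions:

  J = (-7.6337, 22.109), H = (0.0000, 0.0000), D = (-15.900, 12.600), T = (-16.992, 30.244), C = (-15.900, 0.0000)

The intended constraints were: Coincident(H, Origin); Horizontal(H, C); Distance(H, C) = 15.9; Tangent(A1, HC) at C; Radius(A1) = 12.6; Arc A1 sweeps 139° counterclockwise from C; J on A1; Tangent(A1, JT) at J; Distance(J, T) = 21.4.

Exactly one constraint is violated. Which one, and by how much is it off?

Distance(J, T) = 21.4 — off by 9.00.

H = (0.00, 0.00) ✓; H.y = 0.00, C.y = 0.00 ✓; |HC| = 15.90 ✓; ∠(DC, CH) = 90.00° ✓; |DC| = 12.60 ✓; bearing(D→J) − bearing(D→C) = 139.0° ✓; |DJ| = 12.60 ✓; ∠(DJ, JT) = 90.00° ✓; |JT| = 12.40 ✗.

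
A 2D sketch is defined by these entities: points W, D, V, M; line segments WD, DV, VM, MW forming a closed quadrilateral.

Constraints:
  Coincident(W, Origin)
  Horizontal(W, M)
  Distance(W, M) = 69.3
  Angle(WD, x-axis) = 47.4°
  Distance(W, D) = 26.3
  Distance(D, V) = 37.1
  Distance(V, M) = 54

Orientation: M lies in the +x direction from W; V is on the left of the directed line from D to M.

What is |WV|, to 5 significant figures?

63.399

W is at the origin; W and M share the same y with |WM| = 69.3 and M in +x, so M = (69.3, 0). WD runs at 47.4° with |WD| = 26.3, so D = (17.802, 19.359). V is determined by |DV| = 37.1 and |VM| = 54.0 together: it lies at the intersection of circle(D, 37.1) and circle(M, 54.0). With |DM| = 55.017, the foot of the radical line on DM is 13.516 from D and the perpendicular offset is √(37.1² − 13.516²) = 34.550. Taking the left-of-DM solution: V = (42.611, 46.944).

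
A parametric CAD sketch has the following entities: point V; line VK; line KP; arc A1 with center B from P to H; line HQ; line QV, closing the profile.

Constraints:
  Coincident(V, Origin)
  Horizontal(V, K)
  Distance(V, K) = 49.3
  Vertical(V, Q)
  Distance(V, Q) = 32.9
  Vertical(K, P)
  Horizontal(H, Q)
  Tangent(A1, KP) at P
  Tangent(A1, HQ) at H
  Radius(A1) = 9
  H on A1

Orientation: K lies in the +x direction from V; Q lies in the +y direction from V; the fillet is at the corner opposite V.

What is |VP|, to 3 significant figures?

54.8

V is at the origin; V and K share the same y with |VK| = 49.3 and K on the +x side, so K = (49.3, 0.00). VQ is vertical with |VQ| = 32.9 and Q on the +y side, so Q = (0.00, 32.9). The virtual corner opposite V is at (49.3, 32.9). Since A1 is tangent to KP there, BP ⟂ KP and tangency of A1 to HQ means the radius BH is perpendicular to HQ, with radius 9.0, so the center B sits 9.0 in from both sides at B = (40.3, 23.9). That places the tangent points at P = (49.3, 23.9) on KP and H = (40.3, 32.9) on HQ. Then |VP| = |P − V| = 54.8.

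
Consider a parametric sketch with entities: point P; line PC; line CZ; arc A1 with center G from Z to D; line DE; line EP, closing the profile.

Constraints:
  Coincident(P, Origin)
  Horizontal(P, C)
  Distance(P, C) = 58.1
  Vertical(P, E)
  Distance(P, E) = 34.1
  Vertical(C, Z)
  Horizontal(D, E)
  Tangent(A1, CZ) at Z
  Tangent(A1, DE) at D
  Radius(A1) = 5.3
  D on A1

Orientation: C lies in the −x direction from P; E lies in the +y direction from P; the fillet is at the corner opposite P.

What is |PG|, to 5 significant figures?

60.144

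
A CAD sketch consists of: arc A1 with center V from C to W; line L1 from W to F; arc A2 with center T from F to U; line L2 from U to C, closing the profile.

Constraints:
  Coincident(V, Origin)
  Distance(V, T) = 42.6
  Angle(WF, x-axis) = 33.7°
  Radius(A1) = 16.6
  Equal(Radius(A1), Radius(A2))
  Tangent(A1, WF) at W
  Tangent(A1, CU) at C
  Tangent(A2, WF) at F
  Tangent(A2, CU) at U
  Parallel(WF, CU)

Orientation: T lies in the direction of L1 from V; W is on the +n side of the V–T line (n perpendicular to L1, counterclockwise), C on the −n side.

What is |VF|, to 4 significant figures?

45.72

The slot axis is L1's direction at 33.7°, so u = (cos 33.7°, sin 33.7°) = (0.8320, 0.5548) and n = (−sin 33.7°, cos 33.7°) = (-0.5548, 0.8320). V is at the origin and T lies 42.6 along u from V, so T = 42.6·u = (35.44, 23.64). Tangency of A1 to both parallel lines with radius 16.6 puts W and C at V ± 16.6·n: W = (-9.210, 13.81), C = (9.210, -13.81). Equal radii place F and U the same way about T: F = T + 16.6·n = (26.23, 37.45), U = T − 16.6·n = (44.65, 9.826). Then |VF| = |F − V| = 45.72.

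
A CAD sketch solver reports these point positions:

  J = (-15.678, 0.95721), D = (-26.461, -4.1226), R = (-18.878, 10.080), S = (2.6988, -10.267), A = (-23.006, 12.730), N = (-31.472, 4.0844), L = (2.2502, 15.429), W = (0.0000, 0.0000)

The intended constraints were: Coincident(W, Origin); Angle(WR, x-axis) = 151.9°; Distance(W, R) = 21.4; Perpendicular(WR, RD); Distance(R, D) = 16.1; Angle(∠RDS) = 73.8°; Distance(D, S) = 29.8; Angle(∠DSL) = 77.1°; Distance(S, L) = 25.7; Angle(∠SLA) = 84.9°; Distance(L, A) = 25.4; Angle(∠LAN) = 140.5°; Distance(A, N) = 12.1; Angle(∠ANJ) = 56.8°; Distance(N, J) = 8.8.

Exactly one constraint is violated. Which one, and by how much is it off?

Distance(N, J) = 8.8 — off by 7.30.

W = (0.00, 0.00) ✓; WR at 151.9° ✓; |WR| = 21.40 ✓; ∠(WR, RD) = 90.00° ✓; |RD| = 16.10 ✓; ∠RDS = 73.80° ✓; |DS| = 29.80 ✓; ∠DSL = 77.10° ✓; |SL| = 25.70 ✓; ∠SLA = 84.90° ✓; |LA| = 25.40 ✓; ∠LAN = 140.5° ✓; |AN| = 12.10 ✓; ∠ANJ = 56.80° ✓; |NJ| = 16.10 ✗.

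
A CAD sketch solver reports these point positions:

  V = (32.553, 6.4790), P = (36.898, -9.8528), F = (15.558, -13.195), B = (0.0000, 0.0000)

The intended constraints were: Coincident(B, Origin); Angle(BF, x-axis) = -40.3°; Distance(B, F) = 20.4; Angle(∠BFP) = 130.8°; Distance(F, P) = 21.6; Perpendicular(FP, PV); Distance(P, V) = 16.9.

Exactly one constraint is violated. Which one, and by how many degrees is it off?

Perpendicular(FP, PV) — off by 6.00°.

B = (0.00, 0.00) ✓; BF at -40.30° ✓; |BF| = 20.40 ✓; ∠BFP = 130.8° ✓; |FP| = 21.60 ✓; ∠(FP, PV) = 96.00° ✗; |PV| = 16.90 ✓.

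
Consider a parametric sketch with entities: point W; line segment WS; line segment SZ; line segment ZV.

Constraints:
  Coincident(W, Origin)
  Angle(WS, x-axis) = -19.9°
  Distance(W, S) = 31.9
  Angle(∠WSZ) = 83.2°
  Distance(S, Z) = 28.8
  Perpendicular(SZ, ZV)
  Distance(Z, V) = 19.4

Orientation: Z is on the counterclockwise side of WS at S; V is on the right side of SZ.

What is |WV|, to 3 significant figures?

56.9

∠WSZ = 83.2°, so SZ runs at -19.9° + (180° − 83.2°) = 76.9° from the x-axis; with |SZ| = 28.8, Z = S + 28.8·(cos 76.9°, sin 76.9°) = (36.5, 17.2). SZ is perpendicular to ZV; with |ZV| = 19.4 on the right of SZ, V = Z + 19.4·(0.974, -0.227) = (55.4, 12.8). Then |WV| = |V − W| = 56.9.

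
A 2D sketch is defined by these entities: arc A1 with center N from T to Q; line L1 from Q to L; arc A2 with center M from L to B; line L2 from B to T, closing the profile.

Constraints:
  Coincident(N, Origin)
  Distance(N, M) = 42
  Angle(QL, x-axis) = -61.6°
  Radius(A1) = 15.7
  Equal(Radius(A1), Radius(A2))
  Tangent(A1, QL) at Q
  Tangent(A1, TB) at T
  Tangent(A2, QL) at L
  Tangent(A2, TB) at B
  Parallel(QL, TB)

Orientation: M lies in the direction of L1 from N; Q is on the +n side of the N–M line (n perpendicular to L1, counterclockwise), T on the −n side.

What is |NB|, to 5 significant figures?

44.838

Tangency of A1 to both parallel lines with radius 15.7 puts Q and T at N ± 15.7·n: Q = (13.810, 7.4673), T = (-13.810, -7.4673). Equal radii place L and B the same way about M: L = M + 15.7·n = (33.787, -29.478), B = M − 15.7·n = (6.1657, -44.413). Then |NB| = |B − N| = 44.838.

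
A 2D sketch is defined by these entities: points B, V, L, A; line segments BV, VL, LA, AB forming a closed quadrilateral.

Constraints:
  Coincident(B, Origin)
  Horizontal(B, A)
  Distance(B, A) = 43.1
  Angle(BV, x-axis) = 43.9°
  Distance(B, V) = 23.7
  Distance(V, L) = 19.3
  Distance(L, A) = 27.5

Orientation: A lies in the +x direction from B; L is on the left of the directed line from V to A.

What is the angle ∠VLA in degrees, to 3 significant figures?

80.2°

B is at the origin; B and A share the same y with |BA| = 43.1 and A in +x, so A = (43.1, 0). BV runs at 43.9° with |BV| = 23.7, so V = (17.1, 16.4). L is determined by |VL| = 19.3 and |LA| = 27.5 together: it lies at the intersection of circle(V, 19.3) and circle(A, 27.5). With |VA| = 30.8, the foot of the radical line on VA is 9.15 from V and the perpendicular offset is √(19.3² − 9.15²) = 17.0. Taking the left-of-VA solution: L = (33.9, 25.9).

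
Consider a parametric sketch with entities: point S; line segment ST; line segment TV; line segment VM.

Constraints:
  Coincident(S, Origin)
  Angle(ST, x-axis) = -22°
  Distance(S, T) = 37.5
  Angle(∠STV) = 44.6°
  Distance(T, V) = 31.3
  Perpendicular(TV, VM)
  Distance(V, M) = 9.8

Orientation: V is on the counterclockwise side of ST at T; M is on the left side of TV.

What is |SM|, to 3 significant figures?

17.2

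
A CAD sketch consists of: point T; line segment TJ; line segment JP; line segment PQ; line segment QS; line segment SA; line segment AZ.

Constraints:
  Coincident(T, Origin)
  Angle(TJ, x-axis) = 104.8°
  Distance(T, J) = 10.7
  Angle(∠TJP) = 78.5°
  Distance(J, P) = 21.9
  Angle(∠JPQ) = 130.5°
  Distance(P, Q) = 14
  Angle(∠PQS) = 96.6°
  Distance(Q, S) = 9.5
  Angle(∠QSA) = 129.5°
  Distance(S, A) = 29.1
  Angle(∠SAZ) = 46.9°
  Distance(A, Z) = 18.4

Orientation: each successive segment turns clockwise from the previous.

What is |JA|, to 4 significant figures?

16.51

T is at the origin; TJ runs at 104.8° with length 10.7, so J = (-2.733, 10.35). ∠TJP = 78.5° gives JP at 3.300° from the x-axis; with |JP| = 21.9, P = (19.13, 11.61). ∠JPQ = 130.5° gives PQ at -46.20° from the x-axis; with |PQ| = 14.0, Q = (28.82, 1.501). ∠PQS = 96.6° gives QS at -129.6° from the x-axis; with |QS| = 9.5, S = (22.76, -5.819). ∠QSA = 129.5° gives SA at 179.9° from the x-axis; with |SA| = 29.1, A = (-6.335, -5.768). Then |JA| = |A − J| = 16.51.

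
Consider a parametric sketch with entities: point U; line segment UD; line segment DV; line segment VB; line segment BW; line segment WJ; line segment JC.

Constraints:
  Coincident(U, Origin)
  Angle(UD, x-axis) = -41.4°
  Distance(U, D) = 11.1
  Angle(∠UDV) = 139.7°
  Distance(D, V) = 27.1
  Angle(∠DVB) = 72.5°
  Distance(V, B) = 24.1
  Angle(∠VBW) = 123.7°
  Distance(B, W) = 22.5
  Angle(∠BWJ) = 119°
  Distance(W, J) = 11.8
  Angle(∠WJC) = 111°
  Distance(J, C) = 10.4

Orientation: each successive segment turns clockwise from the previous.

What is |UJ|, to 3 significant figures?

13.9

U is at the origin; UD runs at -41.4° with length 11.1, so D = (8.33, -7.34). ∠UDV = 139.7° gives DV at -81.7° from the x-axis; with |DV| = 27.1, V = (12.2, -34.2). ∠DVB = 72.5° gives VB at 171° from the x-axis; with |VB| = 24.1, B = (-11.6, -30.3). ∠VBW = 123.7° gives BW at 114° from the x-axis; with |BW| = 22.5, W = (-20.9, -9.83). ∠BWJ = 119.0° gives WJ at 53.5° from the x-axis; with |WJ| = 11.8, J = (-13.9, -0.344). Then |UJ| = |J − U| = 13.9.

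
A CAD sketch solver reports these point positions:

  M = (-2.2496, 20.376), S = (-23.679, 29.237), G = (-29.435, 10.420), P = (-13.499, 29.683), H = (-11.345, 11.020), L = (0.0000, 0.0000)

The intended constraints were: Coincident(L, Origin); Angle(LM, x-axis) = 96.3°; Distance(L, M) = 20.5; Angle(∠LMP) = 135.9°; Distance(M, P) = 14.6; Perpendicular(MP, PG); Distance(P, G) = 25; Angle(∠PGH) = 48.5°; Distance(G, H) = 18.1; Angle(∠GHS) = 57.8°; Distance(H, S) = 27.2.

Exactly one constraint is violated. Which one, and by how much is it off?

Distance(H, S) = 27.2 — off by 5.20.

L = (0.00, 0.00) ✓; LM at 96.30° ✓; |LM| = 20.50 ✓; ∠LMP = 135.9° ✓; |MP| = 14.60 ✓; ∠(MP, PG) = 90.00° ✓; |PG| = 25.00 ✓; ∠PGH = 48.50° ✓; |GH| = 18.10 ✓; ∠GHS = 57.80° ✓; |HS| = 22.00 ✗.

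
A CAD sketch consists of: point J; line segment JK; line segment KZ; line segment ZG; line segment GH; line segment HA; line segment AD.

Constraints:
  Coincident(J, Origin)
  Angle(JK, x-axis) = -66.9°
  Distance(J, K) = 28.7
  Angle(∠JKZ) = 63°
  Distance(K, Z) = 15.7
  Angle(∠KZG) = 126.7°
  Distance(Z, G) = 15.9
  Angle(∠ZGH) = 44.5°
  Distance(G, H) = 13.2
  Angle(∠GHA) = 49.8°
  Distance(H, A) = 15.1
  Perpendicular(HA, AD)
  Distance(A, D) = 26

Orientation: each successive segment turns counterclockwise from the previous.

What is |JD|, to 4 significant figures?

28.05

J is at the origin; JK runs at -66.9° with length 28.7, so K = (11.26, -26.40). ∠JKZ = 63.0° gives KZ at 50.10° from the x-axis; with |KZ| = 15.7, Z = (21.33, -14.35). ∠KZG = 126.7° gives ZG at 103.4° from the x-axis; with |ZG| = 15.9, G = (17.65, 1.113). ∠ZGH = 44.5° gives GH at -121.1° from the x-axis; with |GH| = 13.2, H = (10.83, -10.19). ∠GHA = 49.8° gives HA at 9.100° from the x-axis; with |HA| = 15.1, A = (25.74, -7.802). HA ⟂ AD, so AD runs at 99.10°; with |AD| = 26.0, D = (21.63, 17.87). Then |JD| = |D − J| = 28.05.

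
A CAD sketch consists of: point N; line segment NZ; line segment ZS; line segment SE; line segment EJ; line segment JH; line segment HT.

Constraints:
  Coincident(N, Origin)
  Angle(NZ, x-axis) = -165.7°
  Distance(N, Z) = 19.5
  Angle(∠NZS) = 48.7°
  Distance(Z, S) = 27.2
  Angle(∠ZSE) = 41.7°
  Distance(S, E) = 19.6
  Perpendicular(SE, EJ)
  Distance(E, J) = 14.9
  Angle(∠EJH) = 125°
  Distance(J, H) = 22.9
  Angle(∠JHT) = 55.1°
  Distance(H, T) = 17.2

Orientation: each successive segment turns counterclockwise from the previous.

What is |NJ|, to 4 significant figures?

16.33

N is at the origin; NZ runs at -165.7° with length 19.5, so Z = (-18.90, -4.816). ∠NZS = 48.7° gives ZS at -34.40° from the x-axis; with |ZS| = 27.2, S = (3.547, -20.18). ∠ZSE = 41.7° gives SE at 103.9° from the x-axis; with |SE| = 19.6, E = (-1.161, -1.158). SE ⟂ EJ, so EJ runs at -166.1°; with |EJ| = 14.9, J = (-15.62, -4.737). Then |NJ| = |J − N| = 16.33.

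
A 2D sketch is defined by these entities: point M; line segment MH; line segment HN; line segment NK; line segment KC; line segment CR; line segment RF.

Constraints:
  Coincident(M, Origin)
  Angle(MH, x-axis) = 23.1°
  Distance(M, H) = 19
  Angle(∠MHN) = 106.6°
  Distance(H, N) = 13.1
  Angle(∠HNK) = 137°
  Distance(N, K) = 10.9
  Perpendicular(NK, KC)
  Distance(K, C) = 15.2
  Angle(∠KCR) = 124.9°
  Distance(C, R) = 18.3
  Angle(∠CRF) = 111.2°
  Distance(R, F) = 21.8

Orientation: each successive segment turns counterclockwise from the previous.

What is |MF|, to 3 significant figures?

24.5

M is at the origin; MH runs at 23.1° with length 19.0, so H = (17.5, 7.45). ∠MHN = 106.6° gives HN at 96.5° from the x-axis; with |HN| = 13.1, N = (16.0, 20.5). ∠HNK = 137.0° gives NK at 140° from the x-axis; with |NK| = 10.9, K = (7.71, 27.5). The perpendicularity gives KC at right angles to NK, so KC runs at -130°; with |KC| = 15.2, C = (-2.17, 16.0). ∠KCR = 124.9° gives CR at -75.4° from the x-axis; with |CR| = 18.3, R = (2.45, -1.72). ∠CRF = 111.2° gives RF at -6.60° from the x-axis; with |RF| = 21.8, F = (24.1, -4.22). Then |MF| = |F − M| = 24.5.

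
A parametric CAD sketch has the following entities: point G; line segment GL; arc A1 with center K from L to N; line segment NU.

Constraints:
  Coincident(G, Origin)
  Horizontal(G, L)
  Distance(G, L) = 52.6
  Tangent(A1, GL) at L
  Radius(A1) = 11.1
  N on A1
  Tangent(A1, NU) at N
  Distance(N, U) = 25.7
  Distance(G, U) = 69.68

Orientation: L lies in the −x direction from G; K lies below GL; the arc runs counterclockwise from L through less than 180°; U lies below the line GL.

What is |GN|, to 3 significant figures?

64.9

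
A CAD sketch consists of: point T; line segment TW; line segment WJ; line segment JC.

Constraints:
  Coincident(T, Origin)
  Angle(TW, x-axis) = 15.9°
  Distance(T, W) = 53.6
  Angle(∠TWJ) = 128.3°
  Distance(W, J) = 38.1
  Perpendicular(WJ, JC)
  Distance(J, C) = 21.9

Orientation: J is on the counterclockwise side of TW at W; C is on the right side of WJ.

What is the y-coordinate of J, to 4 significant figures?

49.91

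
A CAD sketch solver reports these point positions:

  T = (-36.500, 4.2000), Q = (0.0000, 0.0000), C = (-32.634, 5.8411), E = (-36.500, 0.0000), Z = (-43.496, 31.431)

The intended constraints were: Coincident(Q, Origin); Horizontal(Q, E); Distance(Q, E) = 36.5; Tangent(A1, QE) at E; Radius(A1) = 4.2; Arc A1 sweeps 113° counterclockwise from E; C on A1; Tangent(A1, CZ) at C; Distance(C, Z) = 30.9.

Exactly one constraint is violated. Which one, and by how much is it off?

Distance(C, Z) = 30.9 — off by 3.10.

Q = (0.00, 0.00) ✓; Q.y = 0.00, E.y = 0.00 ✓; |QE| = 36.50 ✓; ∠(TE, EQ) = 90.00° ✓; |TE| = 4.200 ✓; bearing(T→C) − bearing(T→E) = 113.0° ✓; |TC| = 4.200 ✓; ∠(TC, CZ) = 90.00° ✓; |CZ| = 27.80 ✗.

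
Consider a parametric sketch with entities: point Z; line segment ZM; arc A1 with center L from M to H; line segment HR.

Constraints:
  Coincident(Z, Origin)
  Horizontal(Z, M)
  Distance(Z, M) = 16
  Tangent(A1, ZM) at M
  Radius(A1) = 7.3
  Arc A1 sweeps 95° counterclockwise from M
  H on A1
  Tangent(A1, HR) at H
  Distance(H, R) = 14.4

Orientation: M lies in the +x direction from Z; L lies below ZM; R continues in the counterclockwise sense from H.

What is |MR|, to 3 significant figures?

23.1

On A1, M sits at bearing 90° from L; a 95° counterclockwise sweep puts H at bearing 185°, so H = L + 7.3·(cos 185°, sin 185°) = (8.73, -7.94). Tangency of A1 to HR means the radius LH is perpendicular to HR, so HR runs along (−sin 185°, cos 185°); with |HR| = 14.4, R = (9.98, -22.3). Then |MR| = |R − M| = 23.1.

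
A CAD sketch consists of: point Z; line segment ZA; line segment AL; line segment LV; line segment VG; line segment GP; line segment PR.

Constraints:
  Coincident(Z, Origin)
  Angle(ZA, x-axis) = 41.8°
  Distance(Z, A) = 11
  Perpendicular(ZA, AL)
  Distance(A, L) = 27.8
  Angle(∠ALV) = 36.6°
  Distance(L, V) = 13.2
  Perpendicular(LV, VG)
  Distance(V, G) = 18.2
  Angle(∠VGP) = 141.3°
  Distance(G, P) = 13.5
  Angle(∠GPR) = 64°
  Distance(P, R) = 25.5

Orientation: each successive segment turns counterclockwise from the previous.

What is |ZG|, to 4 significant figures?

18.84

Z is at the origin; ZA runs at 41.8° with length 11.0, so A = (8.200, 7.332). ZA ⟂ AL, so AL runs at 131.8°; with |AL| = 27.8, L = (-10.33, 28.06). ∠ALV = 36.6° gives LV at -84.80° from the x-axis; with |LV| = 13.2, V = (-9.133, 14.91). LV ⟂ VG, so VG runs at 5.200°; with |VG| = 18.2, G = (8.992, 16.56). Then |ZG| = |G − Z| = 18.84.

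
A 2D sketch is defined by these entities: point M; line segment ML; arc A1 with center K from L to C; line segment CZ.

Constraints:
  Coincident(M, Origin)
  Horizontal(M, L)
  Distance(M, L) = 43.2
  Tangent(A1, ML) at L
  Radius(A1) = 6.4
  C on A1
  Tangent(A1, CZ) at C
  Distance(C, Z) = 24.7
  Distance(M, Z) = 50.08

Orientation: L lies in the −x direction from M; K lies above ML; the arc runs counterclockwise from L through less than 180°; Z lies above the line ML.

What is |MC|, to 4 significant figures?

37.47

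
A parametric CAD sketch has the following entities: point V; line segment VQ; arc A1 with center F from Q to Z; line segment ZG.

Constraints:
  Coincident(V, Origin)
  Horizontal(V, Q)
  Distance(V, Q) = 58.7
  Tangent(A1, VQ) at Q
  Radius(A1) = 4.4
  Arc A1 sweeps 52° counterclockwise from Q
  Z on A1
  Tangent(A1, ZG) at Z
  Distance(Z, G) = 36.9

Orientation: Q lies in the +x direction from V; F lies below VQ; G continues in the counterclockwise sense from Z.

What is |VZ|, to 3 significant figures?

55.3

V is at the origin; V and Q share the same y with |VQ| = 58.7 and Q on the +x side, so Q = (58.7, 0.00). Tangency of A1 to VQ means the radius FQ is perpendicular to VQ, so F = Q + (0, -4.4) = (58.7, -4.40). On A1, Q sits at bearing 90° from F; a 52° counterclockwise sweep puts Z at bearing 142°, so Z = F + 4.4·(cos 142°, sin 142°) = (55.2, -1.69). Then |VZ| = |Z − V| = 55.3.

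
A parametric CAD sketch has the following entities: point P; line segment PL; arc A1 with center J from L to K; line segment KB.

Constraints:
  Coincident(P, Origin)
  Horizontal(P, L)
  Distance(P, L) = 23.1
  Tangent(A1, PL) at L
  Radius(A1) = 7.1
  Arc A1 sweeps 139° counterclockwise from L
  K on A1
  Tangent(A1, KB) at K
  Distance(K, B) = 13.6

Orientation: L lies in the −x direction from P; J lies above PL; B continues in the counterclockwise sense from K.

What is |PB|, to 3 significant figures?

35.8

P is at the origin; PL is horizontal with |PL| = 23.1 and L on the −x side, so L = (-23.1, 0.00). The tangent condition forces JL to be normal to PL, so J = L + (0, 7.1) = (-23.1, 7.10). On A1, L sits at bearing -90° from J; a 139° counterclockwise sweep puts K at bearing 49°, so K = J + 7.1·(cos 49°, sin 49°) = (-18.4, 12.5). Since A1 is tangent to KB there, JK ⟂ KB, so KB runs along (−sin 49°, cos 49°); with |KB| = 13.6, B = (-28.7, 21.4). Then |PB| = |B − P| = 35.8.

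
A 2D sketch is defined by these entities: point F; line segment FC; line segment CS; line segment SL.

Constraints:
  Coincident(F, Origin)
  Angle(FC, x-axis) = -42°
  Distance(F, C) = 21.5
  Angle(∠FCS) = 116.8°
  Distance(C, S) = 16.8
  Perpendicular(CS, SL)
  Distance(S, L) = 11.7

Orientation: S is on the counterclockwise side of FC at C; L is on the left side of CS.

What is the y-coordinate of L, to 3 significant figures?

2.60

F is at the origin; FC runs at -42.0° with length 21.5, so C = 21.5·(cos -42.0°, sin -42.0°) = (16.0, -14.4). ∠FCS = 116.8°, so CS runs at -42.0° + (180° − 116.8°) = 21.2° from the x-axis; with |CS| = 16.8, S = C + 16.8·(cos 21.2°, sin 21.2°) = (31.6, -8.31). CS is perpendicular to SL; with |SL| = 11.7 on the left of CS, L = S + 11.7·(-0.362, 0.932) = (27.4, 2.60). So L.y = 2.60.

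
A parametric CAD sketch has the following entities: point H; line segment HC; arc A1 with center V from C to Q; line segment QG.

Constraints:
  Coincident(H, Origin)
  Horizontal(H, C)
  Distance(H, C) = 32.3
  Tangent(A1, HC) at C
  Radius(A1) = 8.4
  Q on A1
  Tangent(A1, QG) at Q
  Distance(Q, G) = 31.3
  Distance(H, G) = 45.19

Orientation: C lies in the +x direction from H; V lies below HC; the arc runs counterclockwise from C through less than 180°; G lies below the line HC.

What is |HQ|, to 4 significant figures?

25.21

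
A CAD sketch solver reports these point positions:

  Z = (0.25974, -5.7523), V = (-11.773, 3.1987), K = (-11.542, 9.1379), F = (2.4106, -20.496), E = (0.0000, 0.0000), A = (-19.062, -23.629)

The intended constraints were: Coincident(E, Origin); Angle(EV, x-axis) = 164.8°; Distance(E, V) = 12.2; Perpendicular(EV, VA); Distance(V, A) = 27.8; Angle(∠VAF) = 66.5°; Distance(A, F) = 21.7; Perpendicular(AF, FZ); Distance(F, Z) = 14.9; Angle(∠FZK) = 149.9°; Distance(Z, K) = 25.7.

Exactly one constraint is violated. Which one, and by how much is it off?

Distance(Z, K) = 25.7 — off by 6.70.

E = (0.00, 0.00) ✓; EV at 164.8° ✓; |EV| = 12.20 ✓; ∠(EV, VA) = 90.00° ✓; |VA| = 27.80 ✓; ∠VAF = 66.50° ✓; |AF| = 21.70 ✓; ∠(AF, FZ) = 90.00° ✓; |FZ| = 14.90 ✓; ∠FZK = 149.9° ✓; |ZK| = 19.00 ✗.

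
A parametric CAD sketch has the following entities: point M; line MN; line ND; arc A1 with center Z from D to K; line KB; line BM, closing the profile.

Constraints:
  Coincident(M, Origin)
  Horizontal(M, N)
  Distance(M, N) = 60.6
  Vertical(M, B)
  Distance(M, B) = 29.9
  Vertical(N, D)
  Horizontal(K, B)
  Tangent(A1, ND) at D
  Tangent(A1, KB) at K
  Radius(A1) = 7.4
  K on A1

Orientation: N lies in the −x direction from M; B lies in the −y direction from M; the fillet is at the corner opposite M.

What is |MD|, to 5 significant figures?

64.642

M is at the origin; M and N share the same y with |MN| = 60.6 and N on the −x side, so N = (-60.600, 0.0000). MB is vertical with |MB| = 29.9 and B on the −y side, so B = (0.0000, -29.900). The virtual corner opposite M is at (-60.600, -29.900). Tangency of A1 to ND means the radius ZD is perpendicular to ND and A1 meets KB tangentially, so ZK is at right angles to KB, with radius 7.4, so the center Z sits 7.4 in from both sides at Z = (-53.200, -22.500). That places the tangent points at D = (-60.600, -22.500) on ND and K = (-53.200, -29.900) on KB. Then |MD| = |D − M| = 64.642.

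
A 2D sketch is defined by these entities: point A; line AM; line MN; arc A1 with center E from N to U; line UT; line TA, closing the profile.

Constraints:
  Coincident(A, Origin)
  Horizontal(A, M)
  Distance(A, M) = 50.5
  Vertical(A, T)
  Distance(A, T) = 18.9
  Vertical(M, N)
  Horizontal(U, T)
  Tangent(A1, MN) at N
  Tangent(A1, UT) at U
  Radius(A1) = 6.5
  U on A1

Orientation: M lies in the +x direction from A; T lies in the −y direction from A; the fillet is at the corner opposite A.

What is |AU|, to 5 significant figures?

47.887

A is at the origin; A and M share the same y with |AM| = 50.5 and M on the +x side, so M = (50.500, 0.0000). AT is vertical with |AT| = 18.9 and T on the −y side, so T = (0.0000, -18.900). The virtual corner opposite A is at (50.500, -18.900). The tangent condition forces EN to be normal to MN and since A1 is tangent to UT there, EU ⟂ UT, with radius 6.5, so the center E sits 6.5 in from both sides at E = (44.000, -12.400). That places the tangent points at N = (50.500, -12.400) on MN and U = (44.000, -18.900) on UT. Then |AU| = |U − A| = 47.887.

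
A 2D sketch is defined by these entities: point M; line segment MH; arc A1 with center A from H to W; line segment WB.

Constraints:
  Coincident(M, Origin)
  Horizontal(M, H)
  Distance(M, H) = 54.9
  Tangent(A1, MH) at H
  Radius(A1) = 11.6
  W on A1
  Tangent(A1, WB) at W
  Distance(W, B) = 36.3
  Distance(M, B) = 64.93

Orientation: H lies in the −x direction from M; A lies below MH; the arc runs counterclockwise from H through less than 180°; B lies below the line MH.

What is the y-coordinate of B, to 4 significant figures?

-48.02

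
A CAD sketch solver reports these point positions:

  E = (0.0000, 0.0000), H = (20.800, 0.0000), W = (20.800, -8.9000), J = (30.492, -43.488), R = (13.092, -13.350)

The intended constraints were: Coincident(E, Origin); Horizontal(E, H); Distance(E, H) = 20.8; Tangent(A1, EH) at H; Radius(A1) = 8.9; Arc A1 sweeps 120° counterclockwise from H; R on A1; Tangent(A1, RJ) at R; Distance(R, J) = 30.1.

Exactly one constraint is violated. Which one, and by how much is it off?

Distance(R, J) = 30.1 — off by 4.70.

E = (0.00, 0.00) ✓; E.y = 0.00, H.y = 0.00 ✓; |EH| = 20.80 ✓; ∠(WH, HE) = 90.00° ✓; |WH| = 8.900 ✓; bearing(W→R) − bearing(W→H) = 120.0° ✓; |WR| = 8.900 ✓; ∠(WR, RJ) = 90.00° ✓; |RJ| = 34.80 ✗.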